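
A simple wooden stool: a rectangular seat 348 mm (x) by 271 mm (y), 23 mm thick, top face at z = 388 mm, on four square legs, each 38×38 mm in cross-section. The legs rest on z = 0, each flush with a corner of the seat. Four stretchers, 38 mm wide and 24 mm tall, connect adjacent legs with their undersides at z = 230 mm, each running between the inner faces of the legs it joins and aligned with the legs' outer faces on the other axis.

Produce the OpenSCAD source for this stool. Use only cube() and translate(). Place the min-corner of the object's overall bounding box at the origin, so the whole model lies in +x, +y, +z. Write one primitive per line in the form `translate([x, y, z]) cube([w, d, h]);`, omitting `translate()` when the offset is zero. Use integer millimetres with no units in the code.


translate([0, 0, 365]) cube([348, 271, 23]);
cube([38, 38, 365]);
translate([310, 0, 0]) cube([38, 38, 365]);
translate([0, 233, 0]) cube([38, 38, 365]);
translate([310, 233, 0]) cube([38, 38, 365]);
translate([38, 0, 230]) cube([272, 38, 24]);
translate([38, 233, 230]) cube([272, 38, 24]);
translate([0, 38, 230]) cube([38, 195, 24]);
translate([310, 38, 230]) cube([38, 195, 24]);


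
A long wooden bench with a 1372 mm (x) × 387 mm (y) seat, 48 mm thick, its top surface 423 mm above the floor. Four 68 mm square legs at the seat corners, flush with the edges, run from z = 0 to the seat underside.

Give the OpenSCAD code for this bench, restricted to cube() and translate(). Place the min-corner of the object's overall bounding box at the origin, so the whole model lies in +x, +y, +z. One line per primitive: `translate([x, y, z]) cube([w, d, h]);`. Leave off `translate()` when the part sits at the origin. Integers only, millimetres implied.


translate([0, 0, 375]) cube([1372, 387, 48]);
cube([68, 68, 375]);
translate([0, 319, 0]) cube([68, 68, 375]);
translate([1304, 0, 0]) cube([68, 68, 375]);
translate([1304, 319, 0]) cube([68, 68, 375]);


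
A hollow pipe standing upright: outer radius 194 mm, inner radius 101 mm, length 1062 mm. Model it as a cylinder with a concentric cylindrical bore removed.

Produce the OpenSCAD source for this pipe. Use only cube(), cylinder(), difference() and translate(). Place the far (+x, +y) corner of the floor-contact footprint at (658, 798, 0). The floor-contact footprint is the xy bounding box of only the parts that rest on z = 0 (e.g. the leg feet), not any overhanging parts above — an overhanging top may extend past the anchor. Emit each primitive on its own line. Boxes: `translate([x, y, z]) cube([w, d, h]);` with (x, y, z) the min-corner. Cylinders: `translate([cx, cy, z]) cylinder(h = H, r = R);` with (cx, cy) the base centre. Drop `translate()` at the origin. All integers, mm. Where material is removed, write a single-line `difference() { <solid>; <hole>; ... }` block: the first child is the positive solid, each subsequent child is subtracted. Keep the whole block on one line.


difference() { translate([464, 604, 0]) cylinder(h = 1062, r = 194); translate([464, 604, 0]) cylinder(h = 1062, r = 101); }


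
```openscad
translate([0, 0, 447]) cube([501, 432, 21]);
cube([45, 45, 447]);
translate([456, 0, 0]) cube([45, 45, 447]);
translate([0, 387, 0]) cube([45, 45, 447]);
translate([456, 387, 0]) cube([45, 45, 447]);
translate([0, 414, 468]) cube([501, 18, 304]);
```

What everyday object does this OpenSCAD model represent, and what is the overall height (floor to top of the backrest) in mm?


A chair. The overall height is 772 mm.

A slab on four corner posts with a tall panel at the back — a chair. The seat slab sits at z = 447 with thickness 21, and the 304 mm backrest starts at the seat top, so the overall height is 447 + 21 + 304 = 772 mm.


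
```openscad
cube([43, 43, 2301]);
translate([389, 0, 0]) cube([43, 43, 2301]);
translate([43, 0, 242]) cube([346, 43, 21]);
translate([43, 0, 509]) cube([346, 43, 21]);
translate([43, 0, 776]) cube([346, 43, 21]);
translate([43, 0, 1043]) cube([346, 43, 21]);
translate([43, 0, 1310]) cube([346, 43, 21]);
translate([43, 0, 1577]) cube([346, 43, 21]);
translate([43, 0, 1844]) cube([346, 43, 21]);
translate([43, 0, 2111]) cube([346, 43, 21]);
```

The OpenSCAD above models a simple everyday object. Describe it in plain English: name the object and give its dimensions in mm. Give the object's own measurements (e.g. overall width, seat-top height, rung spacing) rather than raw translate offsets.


A straight ladder. Two 43×43 mm vertical rails, 2301 mm tall, stand 432 mm apart (outside-to-outside) with their front faces coplanar on the −y side. 8 rungs, each 43 mm deep and 21 mm tall, span between the inner faces of the rails, front faces flush with the rails. The lowest rung's underside is at z = 242 mm and rungs are spaced 267 mm apart (underside to underside).


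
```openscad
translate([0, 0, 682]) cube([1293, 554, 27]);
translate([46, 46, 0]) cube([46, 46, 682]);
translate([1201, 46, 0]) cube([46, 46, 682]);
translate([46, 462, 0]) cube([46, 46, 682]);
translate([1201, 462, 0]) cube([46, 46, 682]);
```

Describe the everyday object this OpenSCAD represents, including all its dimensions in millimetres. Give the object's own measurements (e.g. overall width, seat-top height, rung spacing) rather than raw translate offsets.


A table: top 1293 mm (x) × 554 mm (y), 27 mm thick, upper face at z = 709 mm, on four 46×46 mm square legs, each inset 46 mm from the nearest pair of top edges from z = 0 to the bottom of the top.


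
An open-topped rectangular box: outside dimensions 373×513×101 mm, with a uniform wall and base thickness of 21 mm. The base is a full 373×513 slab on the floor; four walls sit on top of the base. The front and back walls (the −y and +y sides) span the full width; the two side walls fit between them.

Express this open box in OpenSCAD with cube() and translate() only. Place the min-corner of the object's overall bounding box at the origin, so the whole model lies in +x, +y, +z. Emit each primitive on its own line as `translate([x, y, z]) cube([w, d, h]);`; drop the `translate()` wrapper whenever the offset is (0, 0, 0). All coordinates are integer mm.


cube([373, 513, 21]);
translate([0, 0, 21]) cube([373, 21, 80]);
translate([0, 492, 21]) cube([373, 21, 80]);
translate([0, 21, 21]) cube([21, 471, 80]);
translate([352, 21, 21]) cube([21, 471, 80]);


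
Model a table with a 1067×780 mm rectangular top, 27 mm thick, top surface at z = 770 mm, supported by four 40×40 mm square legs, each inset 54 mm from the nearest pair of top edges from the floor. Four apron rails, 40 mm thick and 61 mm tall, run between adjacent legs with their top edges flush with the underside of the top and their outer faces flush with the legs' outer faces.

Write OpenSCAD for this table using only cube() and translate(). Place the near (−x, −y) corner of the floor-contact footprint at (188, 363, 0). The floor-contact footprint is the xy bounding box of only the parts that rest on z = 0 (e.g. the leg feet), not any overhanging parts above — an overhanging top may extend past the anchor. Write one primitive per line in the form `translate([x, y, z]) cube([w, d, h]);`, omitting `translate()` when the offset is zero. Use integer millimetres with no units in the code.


translate([134, 309, 743]) cube([1067, 780, 27]);
translate([188, 363, 0]) cube([40, 40, 743]);
translate([1107, 363, 0]) cube([40, 40, 743]);
translate([188, 995, 0]) cube([40, 40, 743]);
translate([1107, 995, 0]) cube([40, 40, 743]);
translate([228, 363, 682]) cube([879, 40, 61]);
translate([228, 995, 682]) cube([879, 40, 61]);
translate([188, 403, 682]) cube([40, 592, 61]);
translate([1107, 403, 682]) cube([40, 592, 61]);


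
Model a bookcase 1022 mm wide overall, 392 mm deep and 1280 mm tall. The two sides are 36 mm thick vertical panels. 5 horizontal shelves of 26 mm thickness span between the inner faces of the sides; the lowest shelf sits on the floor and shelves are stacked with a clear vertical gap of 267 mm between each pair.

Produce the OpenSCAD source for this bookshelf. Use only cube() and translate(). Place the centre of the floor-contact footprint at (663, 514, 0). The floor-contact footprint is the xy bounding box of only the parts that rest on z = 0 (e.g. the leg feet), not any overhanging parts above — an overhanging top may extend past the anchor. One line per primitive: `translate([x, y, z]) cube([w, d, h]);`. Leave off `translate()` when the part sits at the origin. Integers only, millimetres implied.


translate([152, 318, 0]) cube([36, 392, 1280]);
translate([1138, 318, 0]) cube([36, 392, 1280]);
translate([188, 318, 0]) cube([950, 392, 26]);
translate([188, 318, 293]) cube([950, 392, 26]);
translate([188, 318, 586]) cube([950, 392, 26]);
translate([188, 318, 879]) cube([950, 392, 26]);
translate([188, 318, 1172]) cube([950, 392, 26]);


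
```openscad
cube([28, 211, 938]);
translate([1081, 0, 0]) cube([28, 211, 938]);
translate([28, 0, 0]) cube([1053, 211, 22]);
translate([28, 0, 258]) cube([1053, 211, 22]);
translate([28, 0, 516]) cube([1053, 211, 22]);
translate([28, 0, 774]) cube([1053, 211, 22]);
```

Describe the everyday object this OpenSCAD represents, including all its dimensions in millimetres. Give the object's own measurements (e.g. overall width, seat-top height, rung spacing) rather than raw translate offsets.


An open bookshelf. Two side panels, each 28 mm thick, 211 mm deep and 938 mm tall, stand 1109 mm apart (outside-to-outside). Between them sit 4 shelves, each 22 mm thick and 211 mm deep, spanning the full gap between the sides. The bottom shelf rests on the floor (its underside at z = 0) and the clear gap between one shelf's top and the next shelf's underside is 236 mm.


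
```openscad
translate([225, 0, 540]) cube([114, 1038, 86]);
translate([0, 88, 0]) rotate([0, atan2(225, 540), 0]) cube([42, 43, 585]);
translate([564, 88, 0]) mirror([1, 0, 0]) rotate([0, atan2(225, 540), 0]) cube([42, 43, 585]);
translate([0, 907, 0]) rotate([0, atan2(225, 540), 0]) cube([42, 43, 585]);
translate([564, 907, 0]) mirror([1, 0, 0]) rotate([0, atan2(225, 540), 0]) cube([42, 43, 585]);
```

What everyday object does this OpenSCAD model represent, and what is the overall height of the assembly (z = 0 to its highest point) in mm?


A sawhorse. The overall height is 626 mm.

A beam across two mirrored pairs of raked legs — a sawhorse. The beam's underside is at z = 540 (matching the legs' vertical rise in atan2(225, 540)) and the beam is 86 mm tall, so its top is at 540 + 86 = 626 mm. The raked legs top out at the beam's underside, so that is the highest point.


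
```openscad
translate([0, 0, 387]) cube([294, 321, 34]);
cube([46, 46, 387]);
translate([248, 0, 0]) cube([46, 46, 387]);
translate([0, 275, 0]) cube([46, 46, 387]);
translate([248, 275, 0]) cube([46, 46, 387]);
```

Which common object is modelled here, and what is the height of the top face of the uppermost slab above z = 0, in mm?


A stool. The seat height is 421 mm.

A 294×321×34 slab at z = 387 on four corner posts — a stool. The seat top is 387 + 34 = 421 mm.


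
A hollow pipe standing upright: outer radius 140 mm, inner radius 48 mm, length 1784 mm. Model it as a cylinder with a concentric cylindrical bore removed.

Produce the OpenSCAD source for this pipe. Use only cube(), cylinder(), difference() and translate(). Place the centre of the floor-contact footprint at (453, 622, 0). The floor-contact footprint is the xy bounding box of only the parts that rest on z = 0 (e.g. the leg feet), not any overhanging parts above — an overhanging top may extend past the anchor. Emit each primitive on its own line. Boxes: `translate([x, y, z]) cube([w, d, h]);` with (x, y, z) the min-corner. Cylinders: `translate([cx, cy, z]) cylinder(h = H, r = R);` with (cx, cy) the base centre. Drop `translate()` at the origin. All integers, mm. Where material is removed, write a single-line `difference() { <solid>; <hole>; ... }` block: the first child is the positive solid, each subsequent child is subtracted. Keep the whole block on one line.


difference() { translate([453, 622, 0]) cylinder(h = 1784, r = 140); translate([453, 622, 0]) cylinder(h = 1784, r = 48); }


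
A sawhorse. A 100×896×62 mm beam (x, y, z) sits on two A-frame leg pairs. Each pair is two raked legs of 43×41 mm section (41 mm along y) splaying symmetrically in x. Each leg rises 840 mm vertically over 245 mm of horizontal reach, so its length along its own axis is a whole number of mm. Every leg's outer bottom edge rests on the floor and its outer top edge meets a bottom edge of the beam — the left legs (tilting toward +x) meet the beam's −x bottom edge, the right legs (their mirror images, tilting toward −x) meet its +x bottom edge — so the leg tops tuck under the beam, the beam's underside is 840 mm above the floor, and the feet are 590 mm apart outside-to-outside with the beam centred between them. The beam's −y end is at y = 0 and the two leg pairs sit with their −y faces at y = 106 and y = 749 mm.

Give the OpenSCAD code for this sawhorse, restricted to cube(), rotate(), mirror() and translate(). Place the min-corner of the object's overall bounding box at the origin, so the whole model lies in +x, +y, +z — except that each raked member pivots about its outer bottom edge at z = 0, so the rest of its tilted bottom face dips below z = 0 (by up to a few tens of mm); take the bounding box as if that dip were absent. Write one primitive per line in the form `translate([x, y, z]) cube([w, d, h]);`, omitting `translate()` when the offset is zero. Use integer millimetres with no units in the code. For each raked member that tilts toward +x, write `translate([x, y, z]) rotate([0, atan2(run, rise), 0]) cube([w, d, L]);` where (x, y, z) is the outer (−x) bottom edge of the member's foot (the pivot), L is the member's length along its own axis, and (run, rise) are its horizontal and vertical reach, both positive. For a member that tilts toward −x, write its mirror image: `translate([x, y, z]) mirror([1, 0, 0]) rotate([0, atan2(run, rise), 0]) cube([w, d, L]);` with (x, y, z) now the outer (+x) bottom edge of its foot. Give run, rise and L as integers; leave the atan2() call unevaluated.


// leg length = √(245² + 840²) = 875
// right-leg outer foot x = 2·245 + 100 = 590
// beam min-corner = (245, 0, 840)
translate([245, 0, 840]) cube([100, 896, 62]);
translate([0, 106, 0]) rotate([0, atan2(245, 840), 0]) cube([43, 41, 875]);
translate([590, 106, 0]) mirror([1, 0, 0]) rotate([0, atan2(245, 840), 0]) cube([43, 41, 875]);
translate([0, 749, 0]) rotate([0, atan2(245, 840), 0]) cube([43, 41, 875]);
translate([590, 749, 0]) mirror([1, 0, 0]) rotate([0, atan2(245, 840), 0]) cube([43, 41, 875]);


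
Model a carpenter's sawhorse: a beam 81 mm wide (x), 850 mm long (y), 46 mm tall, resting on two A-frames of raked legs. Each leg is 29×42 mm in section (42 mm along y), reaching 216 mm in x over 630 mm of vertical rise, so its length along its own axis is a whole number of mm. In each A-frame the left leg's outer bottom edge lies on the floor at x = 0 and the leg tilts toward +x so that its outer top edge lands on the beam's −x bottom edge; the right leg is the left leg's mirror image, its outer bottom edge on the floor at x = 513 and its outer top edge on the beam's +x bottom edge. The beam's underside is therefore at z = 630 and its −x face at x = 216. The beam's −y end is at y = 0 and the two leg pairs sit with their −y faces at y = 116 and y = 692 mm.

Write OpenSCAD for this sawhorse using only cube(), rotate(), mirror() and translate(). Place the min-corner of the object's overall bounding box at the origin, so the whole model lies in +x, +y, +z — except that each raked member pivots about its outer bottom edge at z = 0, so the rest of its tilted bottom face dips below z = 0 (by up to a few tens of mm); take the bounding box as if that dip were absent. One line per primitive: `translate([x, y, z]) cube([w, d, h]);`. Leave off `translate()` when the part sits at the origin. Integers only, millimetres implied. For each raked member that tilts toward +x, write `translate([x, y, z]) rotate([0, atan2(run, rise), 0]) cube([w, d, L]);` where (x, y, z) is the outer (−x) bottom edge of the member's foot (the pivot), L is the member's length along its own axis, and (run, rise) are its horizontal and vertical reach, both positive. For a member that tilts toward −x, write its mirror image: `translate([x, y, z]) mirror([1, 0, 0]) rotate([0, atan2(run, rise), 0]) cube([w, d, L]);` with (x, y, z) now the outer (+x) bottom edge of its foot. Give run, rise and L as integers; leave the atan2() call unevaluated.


translate([216, 0, 630]) cube([81, 850, 46]);
translate([0, 116, 0]) rotate([0, atan2(216, 630), 0]) cube([29, 42, 666]);
translate([513, 116, 0]) mirror([1, 0, 0]) rotate([0, atan2(216, 630), 0]) cube([29, 42, 666]);
translate([0, 692, 0]) rotate([0, atan2(216, 630), 0]) cube([29, 42, 666]);
translate([513, 692, 0]) mirror([1, 0, 0]) rotate([0, atan2(216, 630), 0]) cube([29, 42, 666]);


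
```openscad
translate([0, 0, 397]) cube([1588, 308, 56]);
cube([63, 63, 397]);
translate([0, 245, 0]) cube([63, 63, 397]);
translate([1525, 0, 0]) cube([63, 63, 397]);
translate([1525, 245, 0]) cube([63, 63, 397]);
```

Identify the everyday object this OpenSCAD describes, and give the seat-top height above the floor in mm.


A bench. The seat-top height is 453 mm.

A long slab on four corner posts — a bench. The slab sits at z = 397 with thickness 56, so the top is 397 + 56 = 453 mm.


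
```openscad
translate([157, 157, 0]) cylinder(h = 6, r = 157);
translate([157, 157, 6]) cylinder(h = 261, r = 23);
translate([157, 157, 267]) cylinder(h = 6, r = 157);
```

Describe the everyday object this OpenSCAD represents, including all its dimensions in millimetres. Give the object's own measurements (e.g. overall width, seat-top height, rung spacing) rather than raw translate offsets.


A spool: two coaxial disc flanges of radius 157 mm and thickness 6 mm, joined by a core cylinder of radius 23 mm and height 261 mm. The lower flange rests on z = 0 and the three cylinders share a vertical axis.


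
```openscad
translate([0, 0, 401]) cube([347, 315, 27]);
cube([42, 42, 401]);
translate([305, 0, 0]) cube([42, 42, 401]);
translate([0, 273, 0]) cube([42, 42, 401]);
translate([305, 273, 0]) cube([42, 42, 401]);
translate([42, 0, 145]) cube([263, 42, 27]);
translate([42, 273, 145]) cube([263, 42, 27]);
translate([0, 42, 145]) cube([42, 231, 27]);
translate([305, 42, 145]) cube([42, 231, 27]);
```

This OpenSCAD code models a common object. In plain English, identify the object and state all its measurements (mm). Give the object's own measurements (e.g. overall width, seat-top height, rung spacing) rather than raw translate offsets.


A four-legged stool. The seat is a 347×315×27 mm slab whose top surface is at z = 428 mm; four square legs, each 42×42 mm in cross-section, run from the floor (z = 0) to the underside of the seat, each flush with a corner of the seat. Four stretchers, 42 mm wide and 27 mm tall, connect adjacent legs with their undersides at z = 145 mm, each running between the inner faces of the legs it joins and aligned with the legs' outer faces on the other axis.


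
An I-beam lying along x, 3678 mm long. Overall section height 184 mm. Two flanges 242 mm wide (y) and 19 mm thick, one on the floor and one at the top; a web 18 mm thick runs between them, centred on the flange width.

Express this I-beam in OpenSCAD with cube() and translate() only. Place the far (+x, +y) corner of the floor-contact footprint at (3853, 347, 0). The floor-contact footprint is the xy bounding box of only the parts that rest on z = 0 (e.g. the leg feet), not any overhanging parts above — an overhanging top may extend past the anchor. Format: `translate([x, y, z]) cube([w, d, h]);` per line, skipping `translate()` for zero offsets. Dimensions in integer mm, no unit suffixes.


translate([175, 105, 0]) cube([3678, 242, 19]);
translate([175, 217, 19]) cube([3678, 18, 146]);
translate([175, 105, 165]) cube([3678, 242, 19]);


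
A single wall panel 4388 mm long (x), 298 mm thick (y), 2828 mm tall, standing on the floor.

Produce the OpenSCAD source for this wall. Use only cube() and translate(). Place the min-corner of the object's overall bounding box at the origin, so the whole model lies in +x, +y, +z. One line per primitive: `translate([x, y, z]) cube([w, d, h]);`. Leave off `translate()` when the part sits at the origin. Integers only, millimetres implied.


cube([4388, 298, 2828]);


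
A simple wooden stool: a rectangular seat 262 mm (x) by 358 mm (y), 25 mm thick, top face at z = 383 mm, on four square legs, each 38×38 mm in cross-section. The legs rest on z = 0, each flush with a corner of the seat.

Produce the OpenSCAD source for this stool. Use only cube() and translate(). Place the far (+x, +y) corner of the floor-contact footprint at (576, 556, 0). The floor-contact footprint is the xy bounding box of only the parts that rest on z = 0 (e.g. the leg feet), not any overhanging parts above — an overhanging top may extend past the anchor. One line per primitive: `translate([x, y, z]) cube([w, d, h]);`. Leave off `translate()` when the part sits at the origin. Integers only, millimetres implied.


translate([314, 198, 358]) cube([262, 358, 25]);
translate([314, 198, 0]) cube([38, 38, 358]);
translate([538, 198, 0]) cube([38, 38, 358]);
translate([314, 518, 0]) cube([38, 38, 358]);
translate([538, 518, 0]) cube([38, 38, 358]);


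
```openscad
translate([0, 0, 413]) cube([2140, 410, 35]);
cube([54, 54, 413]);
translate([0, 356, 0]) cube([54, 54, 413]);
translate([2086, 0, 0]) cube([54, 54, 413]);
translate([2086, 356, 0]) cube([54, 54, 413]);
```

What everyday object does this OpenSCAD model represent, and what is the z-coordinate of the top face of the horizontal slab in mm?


A bench. The seat-top height is 448 mm.

A long slab on four corner posts — a bench. The slab sits at z = 413 with thickness 35, so the top is 413 + 35 = 448 mm.


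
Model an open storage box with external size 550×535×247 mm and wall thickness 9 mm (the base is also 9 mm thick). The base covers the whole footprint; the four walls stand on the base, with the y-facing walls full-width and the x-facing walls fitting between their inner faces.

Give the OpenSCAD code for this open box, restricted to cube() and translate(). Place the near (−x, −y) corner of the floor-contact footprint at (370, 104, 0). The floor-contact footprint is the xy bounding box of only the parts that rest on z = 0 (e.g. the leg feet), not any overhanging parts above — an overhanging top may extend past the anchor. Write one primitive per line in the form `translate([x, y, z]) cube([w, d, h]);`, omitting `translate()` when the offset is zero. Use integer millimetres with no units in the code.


translate([370, 104, 0]) cube([550, 535, 9]);
translate([370, 104, 9]) cube([550, 9, 238]);
translate([370, 630, 9]) cube([550, 9, 238]);
translate([370, 113, 9]) cube([9, 517, 238]);
translate([911, 113, 9]) cube([9, 517, 238]);


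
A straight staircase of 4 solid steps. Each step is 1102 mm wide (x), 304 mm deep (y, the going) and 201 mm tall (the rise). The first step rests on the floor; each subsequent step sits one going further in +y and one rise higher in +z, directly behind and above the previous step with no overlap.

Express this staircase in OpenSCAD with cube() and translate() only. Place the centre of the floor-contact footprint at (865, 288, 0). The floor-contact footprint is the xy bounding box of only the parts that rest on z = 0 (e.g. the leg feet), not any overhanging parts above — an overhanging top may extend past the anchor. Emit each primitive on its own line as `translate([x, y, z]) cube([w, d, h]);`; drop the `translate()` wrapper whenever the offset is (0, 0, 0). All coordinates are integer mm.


translate([314, 136, 0]) cube([1102, 304, 201]);
translate([314, 440, 201]) cube([1102, 304, 201]);
translate([314, 744, 402]) cube([1102, 304, 201]);
translate([314, 1048, 603]) cube([1102, 304, 201]);


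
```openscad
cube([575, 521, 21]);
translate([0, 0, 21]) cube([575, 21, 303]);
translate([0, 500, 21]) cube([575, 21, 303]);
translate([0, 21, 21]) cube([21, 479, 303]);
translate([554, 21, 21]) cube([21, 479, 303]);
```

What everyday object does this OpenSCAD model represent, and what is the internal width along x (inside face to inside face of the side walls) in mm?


An open box. The internal width is 533 mm.

A 575×521 base slab with four walls standing on it — an open box. The base is 575 mm wide and the walls are 21 mm thick, so the internal width is 575 − 2 × 21 = 533 mm.


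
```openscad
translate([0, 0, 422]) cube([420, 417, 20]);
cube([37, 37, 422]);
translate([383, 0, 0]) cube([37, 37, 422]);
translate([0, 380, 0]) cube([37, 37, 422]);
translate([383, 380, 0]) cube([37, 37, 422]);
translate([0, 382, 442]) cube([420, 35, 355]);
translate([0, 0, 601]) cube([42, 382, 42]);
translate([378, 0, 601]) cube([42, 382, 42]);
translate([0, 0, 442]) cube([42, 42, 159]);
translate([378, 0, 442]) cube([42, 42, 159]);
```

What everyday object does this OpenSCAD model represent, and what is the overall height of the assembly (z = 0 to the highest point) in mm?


A chair. The overall height is 797 mm.

A slab on four corner posts with a tall panel at the back — a chair. The seat slab sits at z = 422 with thickness 20, and the 355 mm backrest starts at the seat top, so the overall height is 422 + 20 + 355 = 797 mm.


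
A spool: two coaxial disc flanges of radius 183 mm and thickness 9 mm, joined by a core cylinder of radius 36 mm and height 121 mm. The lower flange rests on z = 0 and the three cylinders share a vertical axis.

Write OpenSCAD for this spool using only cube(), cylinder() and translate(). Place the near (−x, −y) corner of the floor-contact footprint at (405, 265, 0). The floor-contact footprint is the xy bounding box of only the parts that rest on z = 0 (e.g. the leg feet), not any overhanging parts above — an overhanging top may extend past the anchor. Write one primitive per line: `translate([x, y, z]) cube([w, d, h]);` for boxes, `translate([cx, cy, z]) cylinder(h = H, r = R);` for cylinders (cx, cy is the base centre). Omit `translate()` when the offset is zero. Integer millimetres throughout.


translate([588, 448, 0]) cylinder(h = 9, r = 183);
translate([588, 448, 9]) cylinder(h = 121, r = 36);
translate([588, 448, 130]) cylinder(h = 9, r = 183);


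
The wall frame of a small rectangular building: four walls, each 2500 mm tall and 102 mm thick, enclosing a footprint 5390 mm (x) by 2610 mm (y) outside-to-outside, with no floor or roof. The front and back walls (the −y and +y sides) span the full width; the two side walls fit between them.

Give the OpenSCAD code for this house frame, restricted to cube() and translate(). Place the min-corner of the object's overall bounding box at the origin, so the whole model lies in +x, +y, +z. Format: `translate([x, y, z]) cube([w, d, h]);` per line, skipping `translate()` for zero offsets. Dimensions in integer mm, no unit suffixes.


cube([5390, 102, 2500]);
translate([0, 2508, 0]) cube([5390, 102, 2500]);
translate([0, 102, 0]) cube([102, 2406, 2500]);
translate([5288, 102, 0]) cube([102, 2406, 2500]);


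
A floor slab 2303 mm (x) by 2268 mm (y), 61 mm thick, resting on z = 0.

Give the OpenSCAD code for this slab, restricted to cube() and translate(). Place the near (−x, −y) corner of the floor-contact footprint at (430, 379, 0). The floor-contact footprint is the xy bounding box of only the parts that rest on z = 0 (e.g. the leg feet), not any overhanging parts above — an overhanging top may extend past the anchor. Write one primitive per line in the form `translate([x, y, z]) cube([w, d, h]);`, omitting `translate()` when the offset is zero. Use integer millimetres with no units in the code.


translate([430, 379, 0]) cube([2303, 2268, 61]);


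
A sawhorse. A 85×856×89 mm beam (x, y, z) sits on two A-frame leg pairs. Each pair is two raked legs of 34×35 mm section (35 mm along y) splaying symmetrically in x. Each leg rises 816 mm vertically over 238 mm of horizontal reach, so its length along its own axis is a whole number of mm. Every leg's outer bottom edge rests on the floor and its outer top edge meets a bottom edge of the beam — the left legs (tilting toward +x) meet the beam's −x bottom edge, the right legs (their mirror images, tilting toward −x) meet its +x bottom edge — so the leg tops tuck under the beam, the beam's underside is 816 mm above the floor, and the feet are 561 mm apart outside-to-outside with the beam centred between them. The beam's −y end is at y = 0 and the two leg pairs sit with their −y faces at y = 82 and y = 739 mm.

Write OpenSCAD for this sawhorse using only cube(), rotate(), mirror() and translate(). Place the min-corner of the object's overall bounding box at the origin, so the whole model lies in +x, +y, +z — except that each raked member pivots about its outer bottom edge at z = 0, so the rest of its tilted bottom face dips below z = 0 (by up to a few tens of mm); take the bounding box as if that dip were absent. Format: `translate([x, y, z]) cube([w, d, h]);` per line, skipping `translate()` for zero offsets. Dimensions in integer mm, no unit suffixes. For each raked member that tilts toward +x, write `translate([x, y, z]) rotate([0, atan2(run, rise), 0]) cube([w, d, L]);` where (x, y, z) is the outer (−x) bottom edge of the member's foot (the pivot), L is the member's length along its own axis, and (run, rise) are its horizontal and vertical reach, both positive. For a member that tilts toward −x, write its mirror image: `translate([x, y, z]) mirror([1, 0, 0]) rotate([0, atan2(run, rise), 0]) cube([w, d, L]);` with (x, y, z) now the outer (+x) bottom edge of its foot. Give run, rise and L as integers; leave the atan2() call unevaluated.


// leg length = √(238² + 816²) = 850
// right-leg outer foot x = 2·238 + 85 = 561
// beam min-corner = (238, 0, 816)
translate([238, 0, 816]) cube([85, 856, 89]);
translate([0, 82, 0]) rotate([0, atan2(238, 816), 0]) cube([34, 35, 850]);
translate([561, 82, 0]) mirror([1, 0, 0]) rotate([0, atan2(238, 816), 0]) cube([34, 35, 850]);
translate([0, 739, 0]) rotate([0, atan2(238, 816), 0]) cube([34, 35, 850]);
translate([561, 739, 0]) mirror([1, 0, 0]) rotate([0, atan2(238, 816), 0]) cube([34, 35, 850]);


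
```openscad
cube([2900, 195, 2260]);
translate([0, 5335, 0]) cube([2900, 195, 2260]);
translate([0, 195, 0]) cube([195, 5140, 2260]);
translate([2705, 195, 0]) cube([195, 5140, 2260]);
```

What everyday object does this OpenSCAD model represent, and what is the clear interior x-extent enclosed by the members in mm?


A house (or room) frame. The interior width is 2510 mm.

Four 2260 mm walls enclosing a rectangle with no floor or roof — a room or house frame. Outside width is 2900 mm and wall thickness is 195 mm, so the interior width is 2900 − 2 × 195 = 2510 mm.


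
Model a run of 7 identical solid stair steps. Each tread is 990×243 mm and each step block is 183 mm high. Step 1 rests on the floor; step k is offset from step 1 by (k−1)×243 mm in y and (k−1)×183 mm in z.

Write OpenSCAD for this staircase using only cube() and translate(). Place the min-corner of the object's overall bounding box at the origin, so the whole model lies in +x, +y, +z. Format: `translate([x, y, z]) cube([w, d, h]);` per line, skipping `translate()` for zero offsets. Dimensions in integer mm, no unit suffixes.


cube([990, 243, 183]);
translate([0, 243, 183]) cube([990, 243, 183]);
translate([0, 486, 366]) cube([990, 243, 183]);
translate([0, 729, 549]) cube([990, 243, 183]);
translate([0, 972, 732]) cube([990, 243, 183]);
translate([0, 1215, 915]) cube([990, 243, 183]);
translate([0, 1458, 1098]) cube([990, 243, 183]);


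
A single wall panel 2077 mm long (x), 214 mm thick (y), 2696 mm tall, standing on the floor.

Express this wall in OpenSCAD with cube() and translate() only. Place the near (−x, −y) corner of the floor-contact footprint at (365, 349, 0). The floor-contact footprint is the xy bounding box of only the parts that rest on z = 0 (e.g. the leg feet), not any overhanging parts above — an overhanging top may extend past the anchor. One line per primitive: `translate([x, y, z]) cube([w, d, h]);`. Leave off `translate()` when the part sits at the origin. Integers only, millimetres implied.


translate([365, 349, 0]) cube([2077, 214, 2696]);


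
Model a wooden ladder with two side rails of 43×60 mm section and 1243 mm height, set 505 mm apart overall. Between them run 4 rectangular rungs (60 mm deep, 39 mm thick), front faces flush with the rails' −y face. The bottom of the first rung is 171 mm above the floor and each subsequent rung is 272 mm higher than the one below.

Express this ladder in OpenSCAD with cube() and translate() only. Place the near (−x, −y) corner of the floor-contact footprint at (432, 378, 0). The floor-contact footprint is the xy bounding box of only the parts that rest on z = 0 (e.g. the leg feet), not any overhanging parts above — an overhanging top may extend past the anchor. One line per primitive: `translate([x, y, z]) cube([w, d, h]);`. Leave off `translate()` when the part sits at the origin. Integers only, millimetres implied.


translate([432, 378, 0]) cube([43, 60, 1243]);
translate([894, 378, 0]) cube([43, 60, 1243]);
translate([475, 378, 171]) cube([419, 60, 39]);
translate([475, 378, 443]) cube([419, 60, 39]);
translate([475, 378, 715]) cube([419, 60, 39]);
translate([475, 378, 987]) cube([419, 60, 39]);


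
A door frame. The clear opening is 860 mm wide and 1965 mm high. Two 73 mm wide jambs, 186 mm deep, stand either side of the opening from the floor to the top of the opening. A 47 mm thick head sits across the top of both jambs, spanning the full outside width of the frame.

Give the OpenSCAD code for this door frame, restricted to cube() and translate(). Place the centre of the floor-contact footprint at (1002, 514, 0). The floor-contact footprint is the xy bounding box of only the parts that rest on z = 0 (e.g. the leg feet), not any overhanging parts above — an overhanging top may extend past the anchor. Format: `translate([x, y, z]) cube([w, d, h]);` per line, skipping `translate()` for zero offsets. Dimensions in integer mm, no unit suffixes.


translate([499, 421, 0]) cube([73, 186, 1965]);
translate([1432, 421, 0]) cube([73, 186, 1965]);
translate([499, 421, 1965]) cube([1006, 186, 47]);


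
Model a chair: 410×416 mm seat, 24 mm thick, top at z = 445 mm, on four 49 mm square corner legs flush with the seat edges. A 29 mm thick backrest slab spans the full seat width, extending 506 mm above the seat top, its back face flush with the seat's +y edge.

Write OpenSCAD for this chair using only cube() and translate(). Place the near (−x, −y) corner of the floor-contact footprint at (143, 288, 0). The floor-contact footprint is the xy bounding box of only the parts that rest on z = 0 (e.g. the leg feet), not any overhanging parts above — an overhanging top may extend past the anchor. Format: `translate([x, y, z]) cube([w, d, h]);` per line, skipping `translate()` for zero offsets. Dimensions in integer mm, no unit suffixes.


translate([143, 288, 421]) cube([410, 416, 24]);
translate([143, 288, 0]) cube([49, 49, 421]);
translate([504, 288, 0]) cube([49, 49, 421]);
translate([143, 655, 0]) cube([49, 49, 421]);
translate([504, 655, 0]) cube([49, 49, 421]);
translate([143, 675, 445]) cube([410, 29, 506]);


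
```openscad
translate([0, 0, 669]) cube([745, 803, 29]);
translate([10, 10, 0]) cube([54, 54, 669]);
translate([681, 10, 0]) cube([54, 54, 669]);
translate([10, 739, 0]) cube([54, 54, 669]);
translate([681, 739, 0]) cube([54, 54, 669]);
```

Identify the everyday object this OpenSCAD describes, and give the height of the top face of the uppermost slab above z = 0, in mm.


A table. The table height is 698 mm.

A 745×803×29 slab sits at z = 669 on four 54 mm square posts — a table. The top surface is at 669 + 29 = 698 mm.


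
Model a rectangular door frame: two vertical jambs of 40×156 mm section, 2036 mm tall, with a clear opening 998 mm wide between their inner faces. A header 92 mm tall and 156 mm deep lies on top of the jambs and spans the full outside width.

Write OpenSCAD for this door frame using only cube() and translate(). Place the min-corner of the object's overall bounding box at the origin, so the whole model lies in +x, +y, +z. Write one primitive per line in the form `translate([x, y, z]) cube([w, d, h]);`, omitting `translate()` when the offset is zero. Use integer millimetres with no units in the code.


cube([40, 156, 2036]);
translate([1038, 0, 0]) cube([40, 156, 2036]);
translate([0, 0, 2036]) cube([1078, 156, 92]);


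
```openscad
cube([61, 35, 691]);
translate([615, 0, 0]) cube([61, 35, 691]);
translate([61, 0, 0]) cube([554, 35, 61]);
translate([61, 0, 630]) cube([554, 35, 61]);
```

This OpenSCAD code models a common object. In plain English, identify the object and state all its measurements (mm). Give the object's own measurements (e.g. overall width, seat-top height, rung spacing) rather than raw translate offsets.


A rectangular picture frame lying in the x–z plane (depth along y). The opening is 554 mm wide (x) by 569 mm tall (z), surrounded by a border 61 mm wide on all four sides. The frame is 35 mm deep and is made of two full-height vertical stiles with two horizontal rails fitted between them.


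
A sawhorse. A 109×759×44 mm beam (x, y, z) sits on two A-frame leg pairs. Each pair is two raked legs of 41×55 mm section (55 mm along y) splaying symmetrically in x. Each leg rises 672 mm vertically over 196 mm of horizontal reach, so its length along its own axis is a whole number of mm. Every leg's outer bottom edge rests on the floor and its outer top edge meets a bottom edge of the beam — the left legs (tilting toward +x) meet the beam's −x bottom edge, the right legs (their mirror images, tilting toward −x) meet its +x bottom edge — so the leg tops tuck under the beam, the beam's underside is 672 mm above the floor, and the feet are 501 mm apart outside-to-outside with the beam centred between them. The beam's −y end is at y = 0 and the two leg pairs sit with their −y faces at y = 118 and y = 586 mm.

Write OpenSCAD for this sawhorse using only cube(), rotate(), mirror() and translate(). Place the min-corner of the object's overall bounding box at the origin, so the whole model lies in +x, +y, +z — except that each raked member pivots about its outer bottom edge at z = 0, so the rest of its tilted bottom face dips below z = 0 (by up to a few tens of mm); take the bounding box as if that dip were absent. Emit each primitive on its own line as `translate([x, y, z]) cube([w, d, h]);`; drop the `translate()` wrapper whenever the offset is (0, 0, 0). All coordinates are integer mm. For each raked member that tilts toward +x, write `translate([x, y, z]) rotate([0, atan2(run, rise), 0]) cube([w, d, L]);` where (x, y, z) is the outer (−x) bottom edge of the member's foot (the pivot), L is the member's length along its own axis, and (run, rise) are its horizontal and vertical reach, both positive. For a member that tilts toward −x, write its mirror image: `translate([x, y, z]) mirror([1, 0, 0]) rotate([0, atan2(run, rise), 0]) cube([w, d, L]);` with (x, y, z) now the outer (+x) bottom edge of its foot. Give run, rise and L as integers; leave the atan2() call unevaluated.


// leg length = √(196² + 672²) = 700
// right-leg outer foot x = 2·196 + 109 = 501
// beam min-corner = (196, 0, 672)
translate([196, 0, 672]) cube([109, 759, 44]);
translate([0, 118, 0]) rotate([0, atan2(196, 672), 0]) cube([41, 55, 700]);
translate([501, 118, 0]) mirror([1, 0, 0]) rotate([0, atan2(196, 672), 0]) cube([41, 55, 700]);
translate([0, 586, 0]) rotate([0, atan2(196, 672), 0]) cube([41, 55, 700]);
translate([501, 586, 0]) mirror([1, 0, 0]) rotate([0, atan2(196, 672), 0]) cube([41, 55, 700]);


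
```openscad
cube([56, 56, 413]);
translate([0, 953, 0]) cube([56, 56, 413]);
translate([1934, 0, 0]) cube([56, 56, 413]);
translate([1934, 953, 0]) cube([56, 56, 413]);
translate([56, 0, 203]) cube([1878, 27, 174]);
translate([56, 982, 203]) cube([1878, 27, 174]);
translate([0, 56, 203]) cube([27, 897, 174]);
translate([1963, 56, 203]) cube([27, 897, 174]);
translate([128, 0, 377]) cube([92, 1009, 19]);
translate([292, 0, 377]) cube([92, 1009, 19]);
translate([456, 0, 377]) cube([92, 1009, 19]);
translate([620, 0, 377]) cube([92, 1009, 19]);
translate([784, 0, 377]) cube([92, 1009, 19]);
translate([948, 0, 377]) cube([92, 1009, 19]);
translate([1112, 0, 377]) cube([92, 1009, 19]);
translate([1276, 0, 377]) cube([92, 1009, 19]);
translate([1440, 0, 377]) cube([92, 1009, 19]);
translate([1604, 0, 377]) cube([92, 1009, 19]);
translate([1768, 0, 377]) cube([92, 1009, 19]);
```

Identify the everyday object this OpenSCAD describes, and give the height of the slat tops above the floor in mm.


A bed frame. The slat-top height is 396 mm.

Four posts, four rails, and a row of slats — a bed frame. Slats sit on the rails at z = 203 + 174 = 377; with slat thickness 19, the top is 396 mm.
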